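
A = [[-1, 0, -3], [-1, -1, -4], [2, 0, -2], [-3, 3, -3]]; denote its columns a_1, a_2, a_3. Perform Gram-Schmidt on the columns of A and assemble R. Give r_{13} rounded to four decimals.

r_{13} = 3.0984

e_1 = a_1/‖a_1‖ = (-1, -1, 2, -3)/3.8730 = (-0.2582, -0.2582, 0.5164, -0.7746).
r_{13} = e_1·a_3 = 3.0984.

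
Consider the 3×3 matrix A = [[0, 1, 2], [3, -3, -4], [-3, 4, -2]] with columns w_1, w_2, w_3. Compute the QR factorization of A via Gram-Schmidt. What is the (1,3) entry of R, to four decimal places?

w_1 = (0, 3, -3); ‖w_1‖ = 4.2426, so e_1 = (0.0000, 0.7071, -0.7071).
r_{13} = e_1·w_3 = -1.4142.

r_{13} = -1.4142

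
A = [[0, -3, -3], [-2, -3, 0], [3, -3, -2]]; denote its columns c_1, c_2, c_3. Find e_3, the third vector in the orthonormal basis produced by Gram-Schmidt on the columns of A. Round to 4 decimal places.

c_1 = (0, -2, 3); ‖c_1‖ = 3.6056, so e_1 = (0.0000, -0.5547, 0.8321).
e_1·c_2 = 0.0000·(-3) + (-0.5547)·(-3) + 0.8321·(-3) = -0.8321.
u_2 = c_2 + 0.8321·e_1 = (-3.0000, -3.4615, -2.3077).
‖u_2‖ = 5.1291, so e_2 = (-0.5849, -0.6749, -0.4499).
e_1·c_3 = 0.0000·(-3) + (-0.5547)·0 + 0.8321·(-2) = -1.6641; e_2·c_3 = (-0.5849)·(-3) + (-0.6749)·0 + (-0.4499)·(-2) = 2.6545.
u_3 = c_3 + 1.6641·e_1 − 2.6545·e_2 = (-1.4474, 0.8684, 0.5789).
‖u_3‖ = 1.7844, so e_3 = (-0.8111, 0.4867, 0.3244).

e_3 = (-0.8111, 0.4867, 0.3244)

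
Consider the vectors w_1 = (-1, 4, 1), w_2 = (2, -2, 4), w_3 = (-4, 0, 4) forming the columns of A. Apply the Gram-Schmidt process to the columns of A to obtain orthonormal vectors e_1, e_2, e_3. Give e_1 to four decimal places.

w_1 = (-1, 4, 1); ‖w_1‖ = 4.2426, so e_1 = (-0.2357, 0.9428, 0.2357).

e_1 = (-0.2357, 0.9428, 0.2357)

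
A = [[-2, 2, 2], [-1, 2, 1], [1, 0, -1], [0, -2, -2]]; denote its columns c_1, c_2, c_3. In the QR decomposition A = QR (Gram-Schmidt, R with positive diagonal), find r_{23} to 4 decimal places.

c_1 = (-2, -1, 1, 0); ‖c_1‖ = 2.4495, so e_1 = (-0.8165, -0.4082, 0.4082, 0.0000).
e_1·c_2 = (-0.8165)·2 + (-0.4082)·2 + 0.4082·0 + 0.0000·(-2) = -2.4495.
u_2 = c_2 + 2.4495·e_1 = (0.0000, 1.0000, 1.0000, -2.0000).
‖u_2‖ = 2.4495, so e_2 = (0.0000, 0.4082, 0.4082, -0.8165).
r_{23} = e_2·c_3 = 1.6330.

r_{23} = 1.6330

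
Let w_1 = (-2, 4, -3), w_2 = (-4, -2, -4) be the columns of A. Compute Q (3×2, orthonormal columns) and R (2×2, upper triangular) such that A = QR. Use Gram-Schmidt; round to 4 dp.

w_1 = (-2, 4, -3); ‖w_1‖ = 5.3852, so q_1 = (-0.3714, 0.7428, -0.5571).
q_1·w_2 = (-0.3714)·(-4) + 0.7428·(-2) + (-0.5571)·(-4) = 2.2283.
u_2 = w_2 − 2.2283·q_1 = (-3.1724, -3.6552, -2.7586).
‖u_2‖ = 5.5709, so q_2 = (-0.5695, -0.6561, -0.4952).

Q = [[-0.3714, -0.5695], [0.7428, -0.6561], [-0.5571, -0.4952]], R = [[5.3852, 2.2283], [0.0000, 5.5709]]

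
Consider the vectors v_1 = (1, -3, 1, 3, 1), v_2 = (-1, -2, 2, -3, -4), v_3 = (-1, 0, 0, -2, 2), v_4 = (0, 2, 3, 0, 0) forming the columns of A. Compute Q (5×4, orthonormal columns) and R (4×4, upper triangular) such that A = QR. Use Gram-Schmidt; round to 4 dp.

v_1 = (1, -3, 1, 3, 1); ‖v_1‖ = 4.5826, so q_1 = (0.2182, -0.6547, 0.2182, 0.6547, 0.2182).
q_1·v_2 = 0.2182·(-1) + (-0.6547)·(-2) + 0.2182·2 + 0.6547·(-3) + 0.2182·(-4) = -1.3093.
u_2 = v_2 + 1.3093·q_1 = (-0.7143, -2.8571, 2.2857, -2.1429, -3.7143).
‖u_2‖ = 5.6821, so q_2 = (-0.1257, -0.5028, 0.4023, -0.3771, -0.6537).
q_1·v_3 = 0.2182·(-1) + (-0.6547)·0 + 0.2182·0 + 0.6547·(-2) + 0.2182·2 = -1.0911; q_2·v_3 = (-0.1257)·(-1) + (-0.5028)·0 + 0.4023·0 + (-0.3771)·(-2) + (-0.6537)·2 = -0.4274.
u_3 = v_3 + 1.0911·q_1 + 0.4274·q_2 = (-0.8156, -0.9292, 0.4100, -1.4469, 1.9587).
‖u_3‖ = 2.7617, so q_3 = (-0.2953, -0.3365, 0.1485, -0.5239, 0.7092).
q_1·v_4 = 0.2182·0 + (-0.6547)·2 + 0.2182·3 + 0.6547·0 + 0.2182·0 = -0.6547; q_2·v_4 = (-0.1257)·0 + (-0.5028)·2 + 0.4023·3 + (-0.3771)·0 + (-0.6537)·0 = 0.2011; q_3·v_4 = (-0.2953)·0 + (-0.3365)·2 + 0.1485·3 + (-0.5239)·0 + 0.7092·0 = -0.2275.
u_4 = v_4 + 0.6547·q_1 − 0.2011·q_2 + 0.2275·q_3 = (0.1009, 1.5960, 3.0957, 0.3852, 0.4357).
‖u_4‖ = 3.5326, so q_4 = (0.0286, 0.4518, 0.8763, 0.1090, 0.1233).

Q = [[0.2182, -0.1257, -0.2953, 0.0286], [-0.6547, -0.5028, -0.3365, 0.4518], [0.2182, 0.4023, 0.1485, 0.8763], [0.6547, -0.3771, -0.5239, 0.1090], [0.2182, -0.6537, 0.7092, 0.1233]], R = [[4.5826, -1.3093, -1.0911, -0.6547], [0.0000, 5.6821, -0.4274, 0.2011], [0.0000, 0.0000, 2.7617, -0.2275], [0.0000, 0.0000, 0.0000, 3.5326]]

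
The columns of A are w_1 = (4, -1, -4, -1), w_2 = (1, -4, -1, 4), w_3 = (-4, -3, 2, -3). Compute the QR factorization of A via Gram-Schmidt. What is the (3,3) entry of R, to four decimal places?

r_{33} = 5.3267

e_1 = w_1/‖w_1‖ = (4, -1, -4, -1)/5.8310 = (0.6860, -0.1715, -0.6860, -0.1715).
r_{12} = e_1·w_2 = 1.3720.
u_2 = w_2 − 1.3720·e_1 = (0.0588, -3.7647, -0.0588, 4.2353).
‖u_2‖ = 5.6672, so e_2 = (0.0104, -0.6643, -0.0104, 0.7473).
r_{13} = e_1·w_3 = -3.0870; r_{23} = e_2·w_3 = -0.3114.
u_3 = w_3 + 3.0870·e_1 + 0.3114·e_2 = (-1.8791, -3.7363, -0.1209, -3.2967).
r_{33} = ‖u_3‖ = 5.3267.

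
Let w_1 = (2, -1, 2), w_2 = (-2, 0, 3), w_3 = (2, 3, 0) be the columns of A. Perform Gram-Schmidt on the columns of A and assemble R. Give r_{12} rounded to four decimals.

q_1 = w_1/‖w_1‖ = (2, -1, 2)/3.0000 = (0.6667, -0.3333, 0.6667).
r_{12} = q_1·w_2 = 0.6667.

r_{12} = 0.6667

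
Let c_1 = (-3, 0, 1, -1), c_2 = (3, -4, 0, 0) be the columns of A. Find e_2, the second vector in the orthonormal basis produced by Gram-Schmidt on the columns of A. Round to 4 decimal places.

e_2 = (0.1299, -0.9525, 0.1948, -0.1948)

c_1 = (-3, 0, 1, -1); ‖c_1‖ = 3.3166, so e_1 = (-0.9045, 0.0000, 0.3015, -0.3015).
e_1·c_2 = (-0.9045)·3 + 0.0000·(-4) + 0.3015·0 + (-0.3015)·0 = -2.7136.
u_2 = c_2 + 2.7136·e_1 = (0.5455, -4.0000, 0.8182, -0.8182).
‖u_2‖ = 4.1996, so e_2 = (0.1299, -0.9525, 0.1948, -0.1948).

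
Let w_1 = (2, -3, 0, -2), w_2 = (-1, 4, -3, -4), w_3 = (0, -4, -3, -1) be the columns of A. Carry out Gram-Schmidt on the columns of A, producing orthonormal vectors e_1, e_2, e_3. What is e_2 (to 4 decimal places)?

e_2 = (-0.0466, 0.4657, -0.4750, -0.7452)

w_1 = (2, -3, 0, -2); ‖w_1‖ = 4.1231, so e_1 = (0.4851, -0.7276, 0.0000, -0.4851).
e_1·w_2 = 0.4851·(-1) + (-0.7276)·4 + 0.0000·(-3) + (-0.4851)·(-4) = -1.4552.
u_2 = w_2 + 1.4552·e_1 = (-0.2941, 2.9412, -3.0000, -4.7059).
‖u_2‖ = 6.3152, so e_2 = (-0.0466, 0.4657, -0.4750, -0.7452).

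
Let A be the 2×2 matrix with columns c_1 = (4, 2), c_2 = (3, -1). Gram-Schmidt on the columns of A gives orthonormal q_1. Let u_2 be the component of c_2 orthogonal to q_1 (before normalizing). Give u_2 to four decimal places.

c_1 = (4, 2); ‖c_1‖ = 4.4721, so q_1 = (0.8944, 0.4472).
q_1·c_2 = 0.8944·3 + 0.4472·(-1) = 2.2361.
u_2 = c_2 − 2.2361·q_1 = (1.0000, -2.0000).

u_2 = (1.0000, -2.0000)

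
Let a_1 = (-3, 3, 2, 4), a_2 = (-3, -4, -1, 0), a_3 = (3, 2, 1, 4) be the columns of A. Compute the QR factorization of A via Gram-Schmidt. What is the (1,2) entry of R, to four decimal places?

r_{12} = -0.8111

a_1 = (-3, 3, 2, 4); ‖a_1‖ = 6.1644, so q_1 = (-0.4867, 0.4867, 0.3244, 0.6489).
r_{12} = q_1·a_2 = -0.8111.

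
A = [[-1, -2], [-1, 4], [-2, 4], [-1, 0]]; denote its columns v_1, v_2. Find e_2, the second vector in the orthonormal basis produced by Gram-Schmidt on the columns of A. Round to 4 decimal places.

e_2 = (-0.7358, 0.5518, 0.2453, -0.3066)

v_1 = (-1, -1, -2, -1); ‖v_1‖ = 2.6458, so e_1 = (-0.3780, -0.3780, -0.7559, -0.3780).
e_1·v_2 = (-0.3780)·(-2) + (-0.3780)·4 + (-0.7559)·4 + (-0.3780)·0 = -3.7796.
u_2 = v_2 + 3.7796·e_1 = (-3.4286, 2.5714, 1.1429, -1.4286).
‖u_2‖ = 4.6599, so e_2 = (-0.7358, 0.5518, 0.2453, -0.3066).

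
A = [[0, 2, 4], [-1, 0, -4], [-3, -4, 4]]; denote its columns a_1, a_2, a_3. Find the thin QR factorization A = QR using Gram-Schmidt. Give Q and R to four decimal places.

a_1 = (0, -1, -3); ‖a_1‖ = 3.1623, so e_1 = (0.0000, -0.3162, -0.9487).
e_1·a_2 = 0.0000·2 + (-0.3162)·0 + (-0.9487)·(-4) = 3.7947.
u_2 = a_2 − 3.7947·e_1 = (2.0000, 1.2000, -0.4000).
‖u_2‖ = 2.3664, so e_2 = (0.8452, 0.5071, -0.1690).
e_1·a_3 = 0.0000·4 + (-0.3162)·(-4) + (-0.9487)·4 = -2.5298; e_2·a_3 = 0.8452·4 + 0.5071·(-4) + (-0.1690)·4 = 0.6761.
u_3 = a_3 + 2.5298·e_1 − 0.6761·e_2 = (3.4286, -5.1429, 1.7143).
‖u_3‖ = 6.4143, so e_3 = (0.5345, -0.8018, 0.2673).

Q = [[0.0000, 0.8452, 0.5345], [-0.3162, 0.5071, -0.8018], [-0.9487, -0.1690, 0.2673]], R = [[3.1623, 3.7947, -2.5298], [0.0000, 2.3664, 0.6761], [0.0000, 0.0000, 6.4143]]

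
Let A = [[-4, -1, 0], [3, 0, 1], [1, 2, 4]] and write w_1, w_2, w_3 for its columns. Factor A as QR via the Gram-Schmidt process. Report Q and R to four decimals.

w_1 = (-4, 3, 1); ‖w_1‖ = 5.0990, so e_1 = (-0.7845, 0.5883, 0.1961).
e_1·w_2 = (-0.7845)·(-1) + 0.5883·0 + 0.1961·2 = 1.1767.
u_2 = w_2 − 1.1767·e_1 = (-0.0769, -0.6923, 1.7692).
‖u_2‖ = 1.9014, so e_2 = (-0.0405, -0.3641, 0.9305).
e_1·w_3 = (-0.7845)·0 + 0.5883·1 + 0.1961·4 = 1.3728; e_2·w_3 = (-0.0405)·0 + (-0.3641)·1 + 0.9305·4 = 3.3578.
u_3 = w_3 − 1.3728·e_1 − 3.3578·e_2 = (1.2128, 1.4149, 0.6064).
‖u_3‖ = 1.9597, so e_3 = (0.6189, 0.7220, 0.3094).

Q = [[-0.7845, -0.0405, 0.6189], [0.5883, -0.3641, 0.7220], [0.1961, 0.9305, 0.3094]], R = [[5.0990, 1.1767, 1.3728], [0.0000, 1.9014, 3.3578], [0.0000, 0.0000, 1.9597]]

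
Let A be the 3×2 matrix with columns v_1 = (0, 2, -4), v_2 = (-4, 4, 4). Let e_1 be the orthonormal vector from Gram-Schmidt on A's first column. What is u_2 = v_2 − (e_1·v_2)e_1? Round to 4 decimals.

u_2 = (-4.0000, 4.8000, 2.4000)

e_1 = v_1/‖v_1‖ = (0, 2, -4)/4.4721 = (0.0000, 0.4472, -0.8944).
r_{12} = e_1·v_2 = -1.7889.
u_2 = v_2 + 1.7889·e_1 = (-4.0000, 4.8000, 2.4000).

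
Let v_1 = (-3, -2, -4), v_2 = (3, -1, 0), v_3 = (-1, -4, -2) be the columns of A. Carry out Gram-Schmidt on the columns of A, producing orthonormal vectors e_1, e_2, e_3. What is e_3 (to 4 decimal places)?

e_3 = (-0.2577, -0.7730, 0.5797)

e_1 = v_1/‖v_1‖ = (-3, -2, -4)/5.3852 = (-0.5571, -0.3714, -0.7428).
r_{12} = e_1·v_2 = -1.2999.
u_2 = v_2 + 1.2999·e_1 = (2.2759, -1.4828, -0.9655).
‖u_2‖ = 2.8828, so e_2 = (0.7895, -0.5144, -0.3349).
r_{13} = e_1·v_3 = 3.5282; r_{23} = e_2·v_3 = 1.9378.
u_3 = v_3 − 3.5282·e_1 − 1.9378·e_2 = (-0.5643, -1.6929, 1.2697).
‖u_3‖ = 2.1901, so e_3 = (-0.2577, -0.7730, 0.5797).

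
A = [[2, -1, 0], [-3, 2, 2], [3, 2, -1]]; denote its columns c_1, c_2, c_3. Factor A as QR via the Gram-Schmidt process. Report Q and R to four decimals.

Q = [[0.4264, -0.2755, 0.8615], [-0.6396, 0.5817, 0.5026], [0.6396, 0.7653, -0.0718]], R = [[4.6904, -0.4264, -1.9188], [0.0000, 2.9695, 0.3980], [0.0000, 0.0000, 1.0769]]

c_1 = (2, -3, 3); ‖c_1‖ = 4.6904, so e_1 = (0.4264, -0.6396, 0.6396).
e_1·c_2 = 0.4264·(-1) + (-0.6396)·2 + 0.6396·2 = -0.4264.
u_2 = c_2 + 0.4264·e_1 = (-0.8182, 1.7273, 2.2727).
‖u_2‖ = 2.9695, so e_2 = (-0.2755, 0.5817, 0.7653).
e_1·c_3 = 0.4264·0 + (-0.6396)·2 + 0.6396·(-1) = -1.9188; e_2·c_3 = (-0.2755)·0 + 0.5817·2 + 0.7653·(-1) = 0.3980.
u_3 = c_3 + 1.9188·e_1 − 0.3980·e_2 = (0.9278, 0.5412, -0.0773).
‖u_3‖ = 1.0769, so e_3 = (0.8615, 0.5026, -0.0718).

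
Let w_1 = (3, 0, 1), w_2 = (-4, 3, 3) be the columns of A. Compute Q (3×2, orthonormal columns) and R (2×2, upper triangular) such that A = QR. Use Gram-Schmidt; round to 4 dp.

q_1 = w_1/‖w_1‖ = (3, 0, 1)/3.1623 = (0.9487, 0.0000, 0.3162).
r_{12} = q_1·w_2 = -2.8460.
u_2 = w_2 + 2.8460·q_1 = (-1.3000, 3.0000, 3.9000).
‖u_2‖ = 5.0892, so q_2 = (-0.2554, 0.5895, 0.7663).

Q = [[0.9487, -0.2554], [0.0000, 0.5895], [0.3162, 0.7663]], R = [[3.1623, -2.8460], [0.0000, 5.0892]]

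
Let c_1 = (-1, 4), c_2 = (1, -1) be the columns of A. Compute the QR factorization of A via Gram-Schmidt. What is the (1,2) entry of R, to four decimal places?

r_{12} = -1.2127

c_1 = (-1, 4); ‖c_1‖ = 4.1231, so e_1 = (-0.2425, 0.9701).
r_{12} = e_1·c_2 = -1.2127.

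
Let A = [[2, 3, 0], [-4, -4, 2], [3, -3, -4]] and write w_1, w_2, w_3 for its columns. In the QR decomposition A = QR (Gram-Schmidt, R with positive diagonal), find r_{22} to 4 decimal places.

q_1 = w_1/‖w_1‖ = (2, -4, 3)/5.3852 = (0.3714, -0.7428, 0.5571).
r_{12} = q_1·w_2 = 2.4140.
u_2 = w_2 − 2.4140·q_1 = (2.1034, -2.2069, -4.3448).
r_{22} = ‖u_2‖ = 5.3078.

r_{22} = 5.3078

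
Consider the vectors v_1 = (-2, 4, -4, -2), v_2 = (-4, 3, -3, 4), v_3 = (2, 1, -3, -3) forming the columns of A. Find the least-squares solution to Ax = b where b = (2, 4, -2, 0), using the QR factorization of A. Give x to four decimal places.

x = (-0.0746, 0.3627, 0.7932)

v_1 = (-2, 4, -4, -2); ‖v_1‖ = 6.3246, so e_1 = (-0.3162, 0.6325, -0.6325, -0.3162).
e_1·v_2 = (-0.3162)·(-4) + 0.6325·3 + (-0.6325)·(-3) + (-0.3162)·4 = 3.7947.
u_2 = v_2 − 3.7947·e_1 = (-2.8000, 0.6000, -0.6000, 5.2000).
‖u_2‖ = 5.9666, so e_2 = (-0.4693, 0.1006, -0.1006, 0.8715).
e_1·v_3 = (-0.3162)·2 + 0.6325·1 + (-0.6325)·(-3) + (-0.3162)·(-3) = 2.8460; e_2·v_3 = (-0.4693)·2 + 0.1006·1 + (-0.1006)·(-3) + 0.8715·(-3) = -3.1509.
u_3 = v_3 − 2.8460·e_1 + 3.1509·e_2 = (1.4213, -0.4831, -1.5169, 0.6461).
‖u_3‖ = 2.2298, so e_3 = (0.6374, -0.2167, -0.6803, 0.2897).
Qᵀb = (3.1623, -0.3352, 1.7687).
Back-substitute: x_3 = 1.7687/2.2298 = 0.7932.
x_2 = (-0.3352 + 3.1509·0.7932)/5.9666 = 0.3627.
x_1 = (3.1623 − 3.7947·0.3627 − 2.8460·0.7932)/6.3246 = -0.0746.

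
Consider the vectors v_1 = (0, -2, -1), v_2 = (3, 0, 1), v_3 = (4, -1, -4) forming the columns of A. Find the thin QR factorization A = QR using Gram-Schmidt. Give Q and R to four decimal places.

v_1 = (0, -2, -1); ‖v_1‖ = 2.2361, so e_1 = (0.0000, -0.8944, -0.4472).
e_1·v_2 = 0.0000·3 + (-0.8944)·0 + (-0.4472)·1 = -0.4472.
u_2 = v_2 + 0.4472·e_1 = (3.0000, -0.4000, 0.8000).
‖u_2‖ = 3.1305, so e_2 = (0.9583, -0.1278, 0.2556).
e_1·v_3 = 0.0000·4 + (-0.8944)·(-1) + (-0.4472)·(-4) = 2.6833; e_2·v_3 = 0.9583·4 + (-0.1278)·(-1) + 0.2556·(-4) = 2.9388.
u_3 = v_3 − 2.6833·e_1 − 2.9388·e_2 = (1.1837, 1.7755, -3.5510).
‖u_3‖ = 4.1429, so e_3 = (0.2857, 0.4286, -0.8571).

Q = [[0.0000, 0.9583, 0.2857], [-0.8944, -0.1278, 0.4286], [-0.4472, 0.2556, -0.8571]], R = [[2.2361, -0.4472, 2.6833], [0.0000, 3.1305, 2.9388], [0.0000, 0.0000, 4.1429]]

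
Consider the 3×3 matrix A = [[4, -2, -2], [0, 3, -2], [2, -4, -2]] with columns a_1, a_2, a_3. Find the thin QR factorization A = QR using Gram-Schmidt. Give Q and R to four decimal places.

a_1 = (4, 0, 2); ‖a_1‖ = 4.4721, so e_1 = (0.8944, 0.0000, 0.4472).
e_1·a_2 = 0.8944·(-2) + 0.0000·3 + 0.4472·(-4) = -3.5777.
u_2 = a_2 + 3.5777·e_1 = (1.2000, 3.0000, -2.4000).
‖u_2‖ = 4.0249, so e_2 = (0.2981, 0.7454, -0.5963).
e_1·a_3 = 0.8944·(-2) + 0.0000·(-2) + 0.4472·(-2) = -2.6833; e_2·a_3 = 0.2981·(-2) + 0.7454·(-2) + (-0.5963)·(-2) = -0.8944.
u_3 = a_3 + 2.6833·e_1 + 0.8944·e_2 = (0.6667, -1.3333, -1.3333).
‖u_3‖ = 2.0000, so e_3 = (0.3333, -0.6667, -0.6667).

Q = [[0.8944, 0.2981, 0.3333], [0.0000, 0.7454, -0.6667], [0.4472, -0.5963, -0.6667]], R = [[4.4721, -3.5777, -2.6833], [0.0000, 4.0249, -0.8944], [0.0000, 0.0000, 2.0000]]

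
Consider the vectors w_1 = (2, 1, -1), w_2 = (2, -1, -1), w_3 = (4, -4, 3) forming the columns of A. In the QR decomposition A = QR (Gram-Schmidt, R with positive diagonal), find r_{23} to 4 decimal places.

r_{23} = 4.5644

w_1 = (2, 1, -1); ‖w_1‖ = 2.4495, so e_1 = (0.8165, 0.4082, -0.4082).
e_1·w_2 = 0.8165·2 + 0.4082·(-1) + (-0.4082)·(-1) = 1.6330.
u_2 = w_2 − 1.6330·e_1 = (0.6667, -1.6667, -0.3333).
‖u_2‖ = 1.8257, so e_2 = (0.3651, -0.9129, -0.1826).
r_{23} = e_2·w_3 = 4.5644.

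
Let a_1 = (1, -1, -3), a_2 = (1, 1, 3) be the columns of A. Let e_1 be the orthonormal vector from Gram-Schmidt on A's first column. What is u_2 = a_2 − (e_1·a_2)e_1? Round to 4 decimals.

u_2 = (1.8182, 0.1818, 0.5455)

a_1 = (1, -1, -3); ‖a_1‖ = 3.3166, so e_1 = (0.3015, -0.3015, -0.9045).
e_1·a_2 = 0.3015·1 + (-0.3015)·1 + (-0.9045)·3 = -2.7136.
u_2 = a_2 + 2.7136·e_1 = (1.8182, 0.1818, 0.5455).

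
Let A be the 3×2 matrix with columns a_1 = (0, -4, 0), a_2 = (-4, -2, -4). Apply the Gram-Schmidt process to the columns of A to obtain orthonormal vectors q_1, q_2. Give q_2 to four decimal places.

q_1 = a_1/‖a_1‖ = (0, -4, 0)/4.0000 = (0.0000, -1.0000, 0.0000).
r_{12} = q_1·a_2 = 2.0000.
u_2 = a_2 − 2.0000·q_1 = (-4.0000, 0.0000, -4.0000).
‖u_2‖ = 5.6569, so q_2 = (-0.7071, 0.0000, -0.7071).

q_2 = (-0.7071, 0.0000, -0.7071)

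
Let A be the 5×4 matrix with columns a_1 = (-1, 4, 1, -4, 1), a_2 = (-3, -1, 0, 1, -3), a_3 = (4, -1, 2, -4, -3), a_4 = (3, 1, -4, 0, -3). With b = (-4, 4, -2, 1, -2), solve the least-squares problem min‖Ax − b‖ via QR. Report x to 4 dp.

x = (0.7642, 0.8972, -0.6184, 0.5401)

a_1 = (-1, 4, 1, -4, 1); ‖a_1‖ = 5.9161, so q_1 = (-0.1690, 0.6761, 0.1690, -0.6761, 0.1690).
q_1·a_2 = (-0.1690)·(-3) + 0.6761·(-1) + 0.1690·0 + (-0.6761)·1 + 0.1690·(-3) = -1.3522.
u_2 = a_2 + 1.3522·q_1 = (-3.2286, -0.0857, 0.2286, 0.0857, -2.7714).
‖u_2‖ = 4.2628, so q_2 = (-0.7574, -0.0201, 0.0536, 0.0201, -0.6501).
q_1·a_3 = (-0.1690)·4 + 0.6761·(-1) + 0.1690·2 + (-0.6761)·(-4) + 0.1690·(-3) = 1.1832; q_2·a_3 = (-0.7574)·4 + (-0.0201)·(-1) + 0.0536·2 + 0.0201·(-4) + (-0.6501)·(-3) = -1.0322.
u_3 = a_3 − 1.1832·q_1 + 1.0322·q_2 = (3.4182, -1.8208, 1.8553, -3.1792, -3.8711).
‖u_3‖ = 6.5981, so q_3 = (0.5181, -0.2760, 0.2812, -0.4818, -0.5867).
q_1·a_4 = (-0.1690)·3 + 0.6761·1 + 0.1690·(-4) + (-0.6761)·0 + 0.1690·(-3) = -1.0142; q_2·a_4 = (-0.7574)·3 + (-0.0201)·1 + 0.0536·(-4) + 0.0201·0 + (-0.6501)·(-3) = -0.5563; q_3·a_4 = 0.5181·3 + (-0.2760)·1 + 0.2812·(-4) + (-0.4818)·0 + (-0.5867)·(-3) = 1.9136.
u_4 = a_4 + 1.0142·q_1 + 0.5563·q_2 − 1.9136·q_3 = (1.4159, 2.2026, -4.3368, 0.2475, -2.0676).
‖u_4‖ = 5.4772, so q_4 = (0.2585, 0.4021, -0.7918, 0.0452, -0.3775).
Qᵀb = (2.0284, 4.1623, -3.0469, 2.9583).
Back-substitute: x_4 = 2.9583/5.4772 = 0.5401.
x_3 = (-3.0469 − 1.9136·0.5401)/6.5981 = -0.6184.
x_2 = (4.1623 + 1.0322·(-0.6184) + 0.5563·0.5401)/4.2628 = 0.8972.
x_1 = (2.0284 + 1.3522·0.8972 − 1.1832·(-0.6184) + 1.0142·0.5401)/5.9161 = 0.7642.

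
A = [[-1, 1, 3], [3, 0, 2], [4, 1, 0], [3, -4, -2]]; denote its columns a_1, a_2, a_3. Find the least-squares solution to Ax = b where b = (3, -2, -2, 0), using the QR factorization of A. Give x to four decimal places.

x = (-0.5877, -0.5866, 0.5700)

q_1 = a_1/‖a_1‖ = (-1, 3, 4, 3)/5.9161 = (-0.1690, 0.5071, 0.6761, 0.5071).
r_{12} = q_1·a_2 = -1.5213.
u_2 = a_2 + 1.5213·q_1 = (0.7429, 0.7714, 2.0286, -3.2286).
‖u_2‖ = 3.9605, so q_2 = (0.1876, 0.1948, 0.5122, -0.8152).
r_{13} = q_1·a_3 = -0.5071; r_{23} = q_2·a_3 = 2.5826.
u_3 = a_3 + 0.5071·q_1 − 2.5826·q_2 = (2.4299, 1.7541, -0.9800, 0.3625).
‖u_3‖ = 3.1738, so q_3 = (0.7656, 0.5527, -0.3088, 0.1142).
Qᵀb = (-2.8735, -0.8513, 1.8090).
Back-substitute: x_3 = 1.8090/3.1738 = 0.5700.
x_2 = (-0.8513 − 2.5826·0.5700)/3.9605 = -0.5866.
x_1 = (-2.8735 + 1.5213·(-0.5866) + 0.5071·0.5700)/5.9161 = -0.5877.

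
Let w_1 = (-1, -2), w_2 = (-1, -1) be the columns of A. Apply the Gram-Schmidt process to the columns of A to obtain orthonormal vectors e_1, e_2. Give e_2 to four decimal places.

e_2 = (-0.8944, 0.4472)

w_1 = (-1, -2); ‖w_1‖ = 2.2361, so e_1 = (-0.4472, -0.8944).
e_1·w_2 = (-0.4472)·(-1) + (-0.8944)·(-1) = 1.3416.
u_2 = w_2 − 1.3416·e_1 = (-0.4000, 0.2000).
‖u_2‖ = 0.4472, so e_2 = (-0.8944, 0.4472).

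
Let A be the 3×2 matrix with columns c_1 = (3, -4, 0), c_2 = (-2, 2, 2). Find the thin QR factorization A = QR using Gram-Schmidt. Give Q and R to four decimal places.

Q = [[0.6000, -0.1569], [-0.8000, -0.1177], [0.0000, 0.9806]], R = [[5.0000, -2.8000], [0.0000, 2.0396]]

c_1 = (3, -4, 0); ‖c_1‖ = 5.0000, so e_1 = (0.6000, -0.8000, 0.0000).
e_1·c_2 = 0.6000·(-2) + (-0.8000)·2 + 0.0000·2 = -2.8000.
u_2 = c_2 + 2.8000·e_1 = (-0.3200, -0.2400, 2.0000).
‖u_2‖ = 2.0396, so e_2 = (-0.1569, -0.1177, 0.9806).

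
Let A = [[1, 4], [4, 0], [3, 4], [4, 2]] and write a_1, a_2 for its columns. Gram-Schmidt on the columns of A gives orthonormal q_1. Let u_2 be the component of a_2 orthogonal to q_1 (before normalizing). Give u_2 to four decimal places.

u_2 = (3.4286, -2.2857, 2.2857, -0.2857)

q_1 = a_1/‖a_1‖ = (1, 4, 3, 4)/6.4807 = (0.1543, 0.6172, 0.4629, 0.6172).
r_{12} = q_1·a_2 = 3.7033.
u_2 = a_2 − 3.7033·q_1 = (3.4286, -2.2857, 2.2857, -0.2857).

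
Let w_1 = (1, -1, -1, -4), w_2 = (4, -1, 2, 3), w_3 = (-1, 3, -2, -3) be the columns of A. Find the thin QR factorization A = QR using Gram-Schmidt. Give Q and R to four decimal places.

Q = [[0.2294, 0.8818, 0.3823], [-0.2294, -0.2905, 0.9000], [-0.2294, 0.3009, -0.1929], [-0.9177, 0.2179, -0.0812]], R = [[4.3589, -2.0647, 2.2942], [0.0000, 5.0731, -3.0086], [0.0000, 0.0000, 2.9470]]

e_1 = w_1/‖w_1‖ = (1, -1, -1, -4)/4.3589 = (0.2294, -0.2294, -0.2294, -0.9177).
r_{12} = e_1·w_2 = -2.0647.
u_2 = w_2 + 2.0647·e_1 = (4.4737, -1.4737, 1.5263, 1.1053).
‖u_2‖ = 5.0731, so e_2 = (0.8818, -0.2905, 0.3009, 0.2179).
r_{13} = e_1·w_3 = 2.2942; r_{23} = e_2·w_3 = -3.0086.
u_3 = w_3 − 2.2942·e_1 + 3.0086·e_2 = (1.1268, 2.6524, -0.5685, -0.2393).
‖u_3‖ = 2.9470, so e_3 = (0.3823, 0.9000, -0.1929, -0.0812).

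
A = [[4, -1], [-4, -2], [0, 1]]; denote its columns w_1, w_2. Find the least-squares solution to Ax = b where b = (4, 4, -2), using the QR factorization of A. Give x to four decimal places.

q_1 = w_1/‖w_1‖ = (4, -4, 0)/5.6569 = (0.7071, -0.7071, 0.0000).
r_{12} = q_1·w_2 = 0.7071.
u_2 = w_2 − 0.7071·q_1 = (-1.5000, -1.5000, 1.0000).
‖u_2‖ = 2.3452, so q_2 = (-0.6396, -0.6396, 0.4264).
Qᵀb = (0.0000, -5.9696).
Back-substitute: x_2 = -5.9696/2.3452 = -2.5455.
x_1 = (0.0000 − 0.7071·(-2.5455))/5.6569 = 0.3182.

x = (0.3182, -2.5455)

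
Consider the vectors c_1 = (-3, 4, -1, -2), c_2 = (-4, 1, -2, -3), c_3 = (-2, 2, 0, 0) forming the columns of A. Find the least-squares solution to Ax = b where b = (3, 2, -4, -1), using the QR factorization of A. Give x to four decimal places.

e_1 = c_1/‖c_1‖ = (-3, 4, -1, -2)/5.4772 = (-0.5477, 0.7303, -0.1826, -0.3651).
r_{12} = e_1·c_2 = 4.3818.
u_2 = c_2 − 4.3818·e_1 = (-1.6000, -2.2000, -1.2000, -1.4000).
‖u_2‖ = 3.2863, so e_2 = (-0.4869, -0.6694, -0.3651, -0.4260).
r_{13} = e_1·c_3 = 2.5560; r_{23} = e_2·c_3 = -0.3651.
u_3 = c_3 − 2.5560·e_1 + 0.3651·e_2 = (-0.7778, -0.1111, 0.3333, 0.7778).
‖u_3‖ = 1.1547, so e_3 = (-0.6736, -0.0962, 0.2887, 0.6736).
Qᵀb = (0.9129, -0.9129, -4.0415).
Back-substitute: x_3 = -4.0415/1.1547 = -3.5000.
x_2 = (-0.9129 + 0.3651·(-3.5000))/3.2863 = -0.6667.
x_1 = (0.9129 − 4.3818·(-0.6667) − 2.5560·(-3.5000))/5.4772 = 2.3333.

x = (2.3333, -0.6667, -3.5000)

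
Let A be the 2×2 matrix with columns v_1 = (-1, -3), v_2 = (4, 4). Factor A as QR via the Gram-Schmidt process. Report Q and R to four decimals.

Q = [[-0.3162, 0.9487], [-0.9487, -0.3162]], R = [[3.1623, -5.0596], [0.0000, 2.5298]]

q_1 = v_1/‖v_1‖ = (-1, -3)/3.1623 = (-0.3162, -0.9487).
r_{12} = q_1·v_2 = -5.0596.
u_2 = v_2 + 5.0596·q_1 = (2.4000, -0.8000).
‖u_2‖ = 2.5298, so q_2 = (0.9487, -0.3162).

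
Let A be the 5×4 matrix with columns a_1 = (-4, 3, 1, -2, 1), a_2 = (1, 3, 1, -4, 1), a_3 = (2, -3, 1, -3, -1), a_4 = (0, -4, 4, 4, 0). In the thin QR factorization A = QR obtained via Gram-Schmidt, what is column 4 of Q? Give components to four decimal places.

a_1 = (-4, 3, 1, -2, 1); ‖a_1‖ = 5.5678, so e_1 = (-0.7184, 0.5388, 0.1796, -0.3592, 0.1796).
e_1·a_2 = (-0.7184)·1 + 0.5388·3 + 0.1796·1 + (-0.3592)·(-4) + 0.1796·1 = 2.6941.
u_2 = a_2 − 2.6941·e_1 = (2.9355, 1.5484, 0.5161, -3.0323, 0.5161).
‖u_2‖ = 4.5543, so e_2 = (0.6445, 0.3400, 0.1133, -0.6658, 0.1133).
e_1·a_3 = (-0.7184)·2 + 0.5388·(-3) + 0.1796·1 + (-0.3592)·(-3) + 0.1796·(-1) = -1.9757; e_2·a_3 = 0.6445·2 + 0.3400·(-3) + 0.1133·1 + (-0.6658)·(-3) + 0.1133·(-1) = 2.2665.
u_3 = a_3 + 1.9757·e_1 − 2.2665·e_2 = (-0.8802, -2.7061, 1.0980, -2.2006, -0.9020).
‖u_3‖ = 3.8678, so e_3 = (-0.2276, -0.6996, 0.2839, -0.5690, -0.2332).
e_1·a_4 = (-0.7184)·0 + 0.5388·(-4) + 0.1796·4 + (-0.3592)·4 + 0.1796·0 = -2.8737; e_2·a_4 = 0.6445·0 + 0.3400·(-4) + 0.1133·4 + (-0.6658)·4 + 0.1133·0 = -3.5698; e_3·a_4 = (-0.2276)·0 + (-0.6996)·(-4) + 0.2839·4 + (-0.5690)·4 + (-0.2332)·0 = 1.6582.
u_4 = a_4 + 2.8737·e_1 + 3.5698·e_2 − 1.6582·e_3 = (0.6138, -0.0778, 4.4499, 1.5345, 1.3074).
‖u_4‖ = 4.9243, so e_4 = (0.1246, -0.0158, 0.9037, 0.3116, 0.2655).

e_4 = (0.1246, -0.0158, 0.9037, 0.3116, 0.2655)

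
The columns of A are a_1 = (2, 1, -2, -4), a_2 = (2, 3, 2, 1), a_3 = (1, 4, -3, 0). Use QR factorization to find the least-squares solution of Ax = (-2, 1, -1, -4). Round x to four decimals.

a_1 = (2, 1, -2, -4); ‖a_1‖ = 5.0000, so e_1 = (0.4000, 0.2000, -0.4000, -0.8000).
e_1·a_2 = 0.4000·2 + 0.2000·3 + (-0.4000)·2 + (-0.8000)·1 = -0.2000.
u_2 = a_2 + 0.2000·e_1 = (2.0800, 3.0400, 1.9200, 0.8400).
‖u_2‖ = 4.2379, so e_2 = (0.4908, 0.7173, 0.4531, 0.1982).
e_1·a_3 = 0.4000·1 + 0.2000·4 + (-0.4000)·(-3) + (-0.8000)·0 = 2.4000; e_2·a_3 = 0.4908·1 + 0.7173·4 + 0.4531·(-3) + 0.1982·0 = 2.0010.
u_3 = a_3 − 2.4000·e_1 − 2.0010·e_2 = (-0.9421, 2.0846, -2.9465, 1.5234).
‖u_3‖ = 4.0294, so e_3 = (-0.2338, 0.5174, -0.7313, 0.3781).
Qᵀb = (3.0000, -1.5102, 0.2040).
Back-substitute: x_3 = 0.2040/4.0294 = 0.0506.
x_2 = (-1.5102 − 2.0010·0.0506)/4.2379 = -0.3802.
x_1 = (3.0000 + 0.2000·(-0.3802) − 2.4000·0.0506)/5.0000 = 0.5605.

x = (0.5605, -0.3802, 0.0506)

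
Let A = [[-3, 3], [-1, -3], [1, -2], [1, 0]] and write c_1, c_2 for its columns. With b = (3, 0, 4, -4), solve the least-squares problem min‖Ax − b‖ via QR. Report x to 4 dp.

x = (-0.9500, -0.3000)

q_1 = c_1/‖c_1‖ = (-3, -1, 1, 1)/3.4641 = (-0.8660, -0.2887, 0.2887, 0.2887).
r_{12} = q_1·c_2 = -2.3094.
u_2 = c_2 + 2.3094·q_1 = (1.0000, -3.6667, -1.3333, 0.6667).
‖u_2‖ = 4.0825, so q_2 = (0.2449, -0.8981, -0.3266, 0.1633).
Qᵀb = (-2.5981, -1.2247).
Back-substitute: x_2 = -1.2247/4.0825 = -0.3000.
x_1 = (-2.5981 + 2.3094·(-0.3000))/3.4641 = -0.9500.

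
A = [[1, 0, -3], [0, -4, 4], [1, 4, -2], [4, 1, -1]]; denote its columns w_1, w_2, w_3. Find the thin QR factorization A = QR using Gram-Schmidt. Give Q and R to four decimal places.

e_1 = w_1/‖w_1‖ = (1, 0, 1, 4)/4.2426 = (0.2357, 0.0000, 0.2357, 0.9428).
r_{12} = e_1·w_2 = 1.8856.
u_2 = w_2 − 1.8856·e_1 = (-0.4444, -4.0000, 3.5556, -0.7778).
‖u_2‖ = 5.4263, so e_2 = (-0.0819, -0.7372, 0.6552, -0.1433).
r_{13} = e_1·w_3 = -2.1213; r_{23} = e_2·w_3 = -3.8701.
u_3 = w_3 + 2.1213·e_1 + 3.8701·e_2 = (-2.8170, 1.1472, 1.0358, 0.4453).
‖u_3‖ = 3.2439, so e_3 = (-0.8684, 0.3536, 0.3193, 0.1373).

Q = [[0.2357, -0.0819, -0.8684], [0.0000, -0.7372, 0.3536], [0.2357, 0.6552, 0.3193], [0.9428, -0.1433, 0.1373]], R = [[4.2426, 1.8856, -2.1213], [0.0000, 5.4263, -3.8701], [0.0000, 0.0000, 3.2439]]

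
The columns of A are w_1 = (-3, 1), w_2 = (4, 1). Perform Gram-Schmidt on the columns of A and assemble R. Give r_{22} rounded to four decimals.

w_1 = (-3, 1); ‖w_1‖ = 3.1623, so e_1 = (-0.9487, 0.3162).
e_1·w_2 = (-0.9487)·4 + 0.3162·1 = -3.4785.
u_2 = w_2 + 3.4785·e_1 = (0.7000, 2.1000).
r_{22} = ‖u_2‖ = 2.2136.

r_{22} = 2.2136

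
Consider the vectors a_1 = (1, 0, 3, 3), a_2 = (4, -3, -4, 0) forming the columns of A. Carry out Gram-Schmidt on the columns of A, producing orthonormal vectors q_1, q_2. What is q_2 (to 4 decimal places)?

q_2 = (0.7207, -0.4890, -0.4461, 0.2059)

a_1 = (1, 0, 3, 3); ‖a_1‖ = 4.3589, so q_1 = (0.2294, 0.0000, 0.6882, 0.6882).
q_1·a_2 = 0.2294·4 + 0.0000·(-3) + 0.6882·(-4) + 0.6882·0 = -1.8353.
u_2 = a_2 + 1.8353·q_1 = (4.4211, -3.0000, -2.7368, 1.2632).
‖u_2‖ = 6.1345, so q_2 = (0.7207, -0.4890, -0.4461, 0.2059).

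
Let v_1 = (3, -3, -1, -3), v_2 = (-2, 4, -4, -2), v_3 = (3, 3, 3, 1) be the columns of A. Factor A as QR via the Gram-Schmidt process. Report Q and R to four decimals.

v_1 = (3, -3, -1, -3); ‖v_1‖ = 5.2915, so e_1 = (0.5669, -0.5669, -0.1890, -0.5669).
e_1·v_2 = 0.5669·(-2) + (-0.5669)·4 + (-0.1890)·(-4) + (-0.5669)·(-2) = -1.5119.
u_2 = v_2 + 1.5119·e_1 = (-1.1429, 3.1429, -4.2857, -2.8571).
‖u_2‖ = 6.1412, so e_2 = (-0.1861, 0.5118, -0.6979, -0.4652).
e_1·v_3 = 0.5669·3 + (-0.5669)·3 + (-0.1890)·3 + (-0.5669)·1 = -1.1339; e_2·v_3 = (-0.1861)·3 + 0.5118·3 + (-0.6979)·3 + (-0.4652)·1 = -1.5818.
u_3 = v_3 + 1.1339·e_1 + 1.5818·e_2 = (3.3485, 3.1667, 1.6818, -0.3788).
‖u_3‖ = 4.9206, so e_3 = (0.6805, 0.6436, 0.3418, -0.0770).

Q = [[0.5669, -0.1861, 0.6805], [-0.5669, 0.5118, 0.6436], [-0.1890, -0.6979, 0.3418], [-0.5669, -0.4652, -0.0770]], R = [[5.2915, -1.5119, -1.1339], [0.0000, 6.1412, -1.5818], [0.0000, 0.0000, 4.9206]]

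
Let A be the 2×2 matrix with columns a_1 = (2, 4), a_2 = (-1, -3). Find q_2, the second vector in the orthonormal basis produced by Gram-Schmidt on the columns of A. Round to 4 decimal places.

a_1 = (2, 4); ‖a_1‖ = 4.4721, so q_1 = (0.4472, 0.8944).
q_1·a_2 = 0.4472·(-1) + 0.8944·(-3) = -3.1305.
u_2 = a_2 + 3.1305·q_1 = (0.4000, -0.2000).
‖u_2‖ = 0.4472, so q_2 = (0.8944, -0.4472).

q_2 = (0.8944, -0.4472)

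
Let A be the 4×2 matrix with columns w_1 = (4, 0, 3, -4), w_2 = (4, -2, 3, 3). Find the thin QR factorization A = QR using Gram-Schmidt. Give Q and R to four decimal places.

Q = [[0.6247, 0.4693], [0.0000, -0.3436], [0.4685, 0.3520], [-0.6247, 0.7333]], R = [[6.4031, 2.0303], [0.0000, 5.8205]]

w_1 = (4, 0, 3, -4); ‖w_1‖ = 6.4031, so q_1 = (0.6247, 0.0000, 0.4685, -0.6247).
q_1·w_2 = 0.6247·4 + 0.0000·(-2) + 0.4685·3 + (-0.6247)·3 = 2.0303.
u_2 = w_2 − 2.0303·q_1 = (2.7317, -2.0000, 2.0488, 4.2683).
‖u_2‖ = 5.8205, so q_2 = (0.4693, -0.3436, 0.3520, 0.7333).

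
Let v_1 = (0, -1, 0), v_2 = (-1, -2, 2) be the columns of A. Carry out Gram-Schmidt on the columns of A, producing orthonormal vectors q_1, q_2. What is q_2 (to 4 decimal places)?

q_1 = v_1/‖v_1‖ = (0, -1, 0)/1.0000 = (0.0000, -1.0000, 0.0000).
r_{12} = q_1·v_2 = 2.0000.
u_2 = v_2 − 2.0000·q_1 = (-1.0000, 0.0000, 2.0000).
‖u_2‖ = 2.2361, so q_2 = (-0.4472, 0.0000, 0.8944).

q_2 = (-0.4472, 0.0000, 0.8944)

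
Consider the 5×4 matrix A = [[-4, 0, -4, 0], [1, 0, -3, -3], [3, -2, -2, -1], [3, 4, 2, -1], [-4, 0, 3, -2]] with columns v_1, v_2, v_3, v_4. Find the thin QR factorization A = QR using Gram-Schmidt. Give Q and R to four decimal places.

Q = [[-0.5601, 0.1071, -0.7153, 0.1257], [0.1400, -0.0268, -0.5006, -0.6974], [0.4201, -0.5357, -0.1036, -0.2902], [0.4201, 0.8303, -0.0518, -0.1451], [-0.5601, 0.1071, 0.4737, -0.6265]], R = [[7.1414, 0.8402, 0.1400, -0.1400], [0.0000, 4.3925, 2.7051, -0.4285], [0.0000, 0.0000, 5.8875, 0.7098], [0.0000, 0.0000, 0.0000, 3.7806]]

v_1 = (-4, 1, 3, 3, -4); ‖v_1‖ = 7.1414, so q_1 = (-0.5601, 0.1400, 0.4201, 0.4201, -0.5601).
q_1·v_2 = (-0.5601)·0 + 0.1400·0 + 0.4201·(-2) + 0.4201·4 + (-0.5601)·0 = 0.8402.
u_2 = v_2 − 0.8402·q_1 = (0.4706, -0.1176, -2.3529, 3.6471, 0.4706).
‖u_2‖ = 4.3925, so q_2 = (0.1071, -0.0268, -0.5357, 0.8303, 0.1071).
q_1·v_3 = (-0.5601)·(-4) + 0.1400·(-3) + 0.4201·(-2) + 0.4201·2 + (-0.5601)·3 = 0.1400; q_2·v_3 = 0.1071·(-4) + (-0.0268)·(-3) + (-0.5357)·(-2) + 0.8303·2 + 0.1071·3 = 2.7051.
u_3 = v_3 − 0.1400·q_1 − 2.7051·q_2 = (-4.2114, -2.9472, -0.6098, -0.3049, 2.7886).
‖u_3‖ = 5.8875, so q_3 = (-0.7153, -0.5006, -0.1036, -0.0518, 0.4737).
q_1·v_4 = (-0.5601)·0 + 0.1400·(-3) + 0.4201·(-1) + 0.4201·(-1) + (-0.5601)·(-2) = -0.1400; q_2·v_4 = 0.1071·0 + (-0.0268)·(-3) + (-0.5357)·(-1) + 0.8303·(-1) + 0.1071·(-2) = -0.4285; q_3·v_4 = (-0.7153)·0 + (-0.5006)·(-3) + (-0.1036)·(-1) + (-0.0518)·(-1) + 0.4737·(-2) = 0.7098.
u_4 = v_4 + 0.1400·q_1 + 0.4285·q_2 − 0.7098·q_3 = (0.4752, -2.6366, -1.0972, -0.5486, -2.3687).
‖u_4‖ = 3.7806, so q_4 = (0.1257, -0.6974, -0.2902, -0.1451, -0.6265).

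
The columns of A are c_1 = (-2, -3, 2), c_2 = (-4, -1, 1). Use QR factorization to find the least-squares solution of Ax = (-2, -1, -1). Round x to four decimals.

x = (-0.1022, 0.5182)

c_1 = (-2, -3, 2); ‖c_1‖ = 4.1231, so e_1 = (-0.4851, -0.7276, 0.4851).
e_1·c_2 = (-0.4851)·(-4) + (-0.7276)·(-1) + 0.4851·1 = 3.1530.
u_2 = c_2 − 3.1530·e_1 = (-2.4706, 1.2941, -0.5294).
‖u_2‖ = 2.8388, so e_2 = (-0.8703, 0.4559, -0.1865).
Qᵀb = (1.2127, 1.4712).
Back-substitute: x_2 = 1.4712/2.8388 = 0.5182.
x_1 = (1.2127 − 3.1530·0.5182)/4.1231 = -0.1022.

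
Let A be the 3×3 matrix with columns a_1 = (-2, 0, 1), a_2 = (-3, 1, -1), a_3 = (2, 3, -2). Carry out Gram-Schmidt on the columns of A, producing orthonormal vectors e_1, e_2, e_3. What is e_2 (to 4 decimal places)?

e_2 = (-0.4082, 0.4082, -0.8165)

e_1 = a_1/‖a_1‖ = (-2, 0, 1)/2.2361 = (-0.8944, 0.0000, 0.4472).
r_{12} = e_1·a_2 = 2.2361.
u_2 = a_2 − 2.2361·e_1 = (-1.0000, 1.0000, -2.0000).
‖u_2‖ = 2.4495, so e_2 = (-0.4082, 0.4082, -0.8165).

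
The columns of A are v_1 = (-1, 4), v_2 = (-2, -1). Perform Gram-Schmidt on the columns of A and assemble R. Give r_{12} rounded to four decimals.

r_{12} = -0.4851

v_1 = (-1, 4); ‖v_1‖ = 4.1231, so q_1 = (-0.2425, 0.9701).
r_{12} = q_1·v_2 = -0.4851.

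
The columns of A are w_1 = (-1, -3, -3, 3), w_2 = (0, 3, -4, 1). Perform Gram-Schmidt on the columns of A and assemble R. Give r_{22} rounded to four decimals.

r_{22} = 4.9713

q_1 = w_1/‖w_1‖ = (-1, -3, -3, 3)/5.2915 = (-0.1890, -0.5669, -0.5669, 0.5669).
r_{12} = q_1·w_2 = 1.1339.
u_2 = w_2 − 1.1339·q_1 = (0.2143, 3.6429, -3.3571, 0.3571).
r_{22} = ‖u_2‖ = 4.9713.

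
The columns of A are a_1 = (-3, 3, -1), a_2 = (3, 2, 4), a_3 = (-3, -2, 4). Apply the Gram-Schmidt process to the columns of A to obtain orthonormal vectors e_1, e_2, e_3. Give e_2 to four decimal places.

e_2 = (0.3686, 0.6041, 0.7065)

a_1 = (-3, 3, -1); ‖a_1‖ = 4.3589, so e_1 = (-0.6882, 0.6882, -0.2294).
e_1·a_2 = (-0.6882)·3 + 0.6882·2 + (-0.2294)·4 = -1.6059.
u_2 = a_2 + 1.6059·e_1 = (1.8947, 3.1053, 3.6316).
‖u_2‖ = 5.1401, so e_2 = (0.3686, 0.6041, 0.7065).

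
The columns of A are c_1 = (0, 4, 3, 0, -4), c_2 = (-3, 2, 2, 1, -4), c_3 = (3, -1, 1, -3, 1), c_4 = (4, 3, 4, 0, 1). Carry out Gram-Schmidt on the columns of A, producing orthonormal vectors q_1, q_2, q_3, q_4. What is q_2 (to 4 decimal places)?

q_2 = (-0.8643, -0.2670, -0.0562, 0.2881, -0.3092)

q_1 = c_1/‖c_1‖ = (0, 4, 3, 0, -4)/6.4031 = (0.0000, 0.6247, 0.4685, 0.0000, -0.6247).
r_{12} = q_1·c_2 = 4.6852.
u_2 = c_2 − 4.6852·q_1 = (-3.0000, -0.9268, -0.1951, 1.0000, -1.0732).
‖u_2‖ = 3.4711, so q_2 = (-0.8643, -0.2670, -0.0562, 0.2881, -0.3092).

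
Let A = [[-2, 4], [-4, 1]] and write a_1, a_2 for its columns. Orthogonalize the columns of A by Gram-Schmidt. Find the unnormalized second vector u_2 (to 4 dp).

a_1 = (-2, -4); ‖a_1‖ = 4.4721, so e_1 = (-0.4472, -0.8944).
e_1·a_2 = (-0.4472)·4 + (-0.8944)·1 = -2.6833.
u_2 = a_2 + 2.6833·e_1 = (2.8000, -1.4000).

u_2 = (2.8000, -1.4000)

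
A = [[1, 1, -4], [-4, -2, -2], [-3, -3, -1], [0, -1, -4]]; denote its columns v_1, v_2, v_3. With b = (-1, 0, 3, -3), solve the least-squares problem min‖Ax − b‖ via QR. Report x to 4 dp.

x = (-0.2130, -0.4320, 0.4734)

v_1 = (1, -4, -3, 0); ‖v_1‖ = 5.0990, so q_1 = (0.1961, -0.7845, -0.5883, 0.0000).
q_1·v_2 = 0.1961·1 + (-0.7845)·(-2) + (-0.5883)·(-3) + 0.0000·(-1) = 3.5301.
u_2 = v_2 − 3.5301·q_1 = (0.3077, 0.7692, -0.9231, -1.0000).
‖u_2‖ = 1.5933, so q_2 = (0.1931, 0.4828, -0.5794, -0.6276).
q_1·v_3 = 0.1961·(-4) + (-0.7845)·(-2) + (-0.5883)·(-1) + 0.0000·(-4) = 1.3728; q_2·v_3 = 0.1931·(-4) + 0.4828·(-2) + (-0.5794)·(-1) + (-0.6276)·(-4) = 1.3519.
u_3 = v_3 − 1.3728·q_1 − 1.3519·q_2 = (-4.5303, -1.5758, 0.5909, -3.1515).
‖u_3‖ = 5.7696, so q_3 = (-0.7852, -0.2731, 0.1024, -0.5462).
Qᵀb = (-1.9612, -0.0483, 2.7312).
Back-substitute: x_3 = 2.7312/5.7696 = 0.4734.
x_2 = (-0.0483 − 1.3519·0.4734)/1.5933 = -0.4320.
x_1 = (-1.9612 − 3.5301·(-0.4320) − 1.3728·0.4734)/5.0990 = -0.2130.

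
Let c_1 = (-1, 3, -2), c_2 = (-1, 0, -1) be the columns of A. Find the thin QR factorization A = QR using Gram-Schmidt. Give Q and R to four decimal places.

c_1 = (-1, 3, -2); ‖c_1‖ = 3.7417, so q_1 = (-0.2673, 0.8018, -0.5345).
q_1·c_2 = (-0.2673)·(-1) + 0.8018·0 + (-0.5345)·(-1) = 0.8018.
u_2 = c_2 − 0.8018·q_1 = (-0.7857, -0.6429, -0.5714).
‖u_2‖ = 1.1650, so q_2 = (-0.6745, -0.5518, -0.4905).

Q = [[-0.2673, -0.6745], [0.8018, -0.5518], [-0.5345, -0.4905]], R = [[3.7417, 0.8018], [0.0000, 1.1650]]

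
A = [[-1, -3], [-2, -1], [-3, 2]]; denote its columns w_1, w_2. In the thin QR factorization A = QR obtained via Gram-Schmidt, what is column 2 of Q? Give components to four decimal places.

e_2 = (-0.8230, -0.3062, 0.4785)

e_1 = w_1/‖w_1‖ = (-1, -2, -3)/3.7417 = (-0.2673, -0.5345, -0.8018).
r_{12} = e_1·w_2 = -0.2673.
u_2 = w_2 + 0.2673·e_1 = (-3.0714, -1.1429, 1.7857).
‖u_2‖ = 3.7321, so e_2 = (-0.8230, -0.3062, 0.4785).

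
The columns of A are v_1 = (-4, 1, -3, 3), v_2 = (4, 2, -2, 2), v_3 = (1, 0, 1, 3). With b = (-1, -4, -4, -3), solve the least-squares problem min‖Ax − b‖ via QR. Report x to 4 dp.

v_1 = (-4, 1, -3, 3); ‖v_1‖ = 5.9161, so e_1 = (-0.6761, 0.1690, -0.5071, 0.5071).
e_1·v_2 = (-0.6761)·4 + 0.1690·2 + (-0.5071)·(-2) + 0.5071·2 = -0.3381.
u_2 = v_2 + 0.3381·e_1 = (3.7714, 2.0571, -2.1714, 2.1714).
‖u_2‖ = 5.2807, so e_2 = (0.7142, 0.3896, -0.4112, 0.4112).
e_1·v_3 = (-0.6761)·1 + 0.1690·0 + (-0.5071)·1 + 0.5071·3 = 0.3381; e_2·v_3 = 0.7142·1 + 0.3896·0 + (-0.4112)·1 + 0.4112·3 = 1.5366.
u_3 = v_3 − 0.3381·e_1 − 1.5366·e_2 = (0.1311, -0.6557, 1.8033, 2.1967).
‖u_3‖ = 2.9197, so e_3 = (0.0449, -0.2246, 0.6176, 0.7524).
Qᵀb = (0.5071, -1.8612, -3.8742).
Back-substitute: x_3 = -3.8742/2.9197 = -1.3269.
x_2 = (-1.8612 − 1.5366·(-1.3269))/5.2807 = 0.0337.
x_1 = (0.5071 + 0.3381·0.0337 − 0.3381·(-1.3269))/5.9161 = 0.1635.

x = (0.1635, 0.0337, -1.3269)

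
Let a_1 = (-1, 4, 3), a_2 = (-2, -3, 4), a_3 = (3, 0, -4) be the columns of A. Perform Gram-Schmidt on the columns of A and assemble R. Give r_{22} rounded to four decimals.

q_1 = a_1/‖a_1‖ = (-1, 4, 3)/5.0990 = (-0.1961, 0.7845, 0.5883).
r_{12} = q_1·a_2 = 0.3922.
u_2 = a_2 − 0.3922·q_1 = (-1.9231, -3.3077, 3.7692).
r_{22} = ‖u_2‖ = 5.3709.

r_{22} = 5.3709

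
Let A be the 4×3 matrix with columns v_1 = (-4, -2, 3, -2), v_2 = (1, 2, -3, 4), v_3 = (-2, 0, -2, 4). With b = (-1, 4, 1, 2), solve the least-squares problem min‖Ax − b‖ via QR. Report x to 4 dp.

x = (3.3333, 5.4000, -3.3333)

v_1 = (-4, -2, 3, -2); ‖v_1‖ = 5.7446, so e_1 = (-0.6963, -0.3482, 0.5222, -0.3482).
e_1·v_2 = (-0.6963)·1 + (-0.3482)·2 + 0.5222·(-3) + (-0.3482)·4 = -4.3519.
u_2 = v_2 + 4.3519·e_1 = (-2.0303, 0.4848, -0.7273, 2.4848).
‖u_2‖ = 3.3257, so e_2 = (-0.6105, 0.1458, -0.2187, 0.7472).
e_1·v_3 = (-0.6963)·(-2) + (-0.3482)·0 + 0.5222·(-2) + (-0.3482)·4 = -1.0445; e_2·v_3 = (-0.6105)·(-2) + 0.1458·0 + (-0.2187)·(-2) + 0.7472·4 = 4.6469.
u_3 = v_3 + 1.0445·e_1 − 4.6469·e_2 = (0.1096, -1.0411, -0.4384, 0.1644).
‖u_3‖ = 1.1468, so e_3 = (0.0956, -0.9079, -0.3823, 0.1433).
Qᵀb = (-0.8704, 2.4693, -3.8225).
Back-substitute: x_3 = -3.8225/1.1468 = -3.3333.
x_2 = (2.4693 − 4.6469·(-3.3333))/3.3257 = 5.4000.
x_1 = (-0.8704 + 4.3519·5.4000 + 1.0445·(-3.3333))/5.7446 = 3.3333.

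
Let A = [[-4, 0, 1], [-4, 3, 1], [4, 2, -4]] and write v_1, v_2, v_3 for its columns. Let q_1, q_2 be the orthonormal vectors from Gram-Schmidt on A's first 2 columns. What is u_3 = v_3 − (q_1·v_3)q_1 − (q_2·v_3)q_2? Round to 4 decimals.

q_1 = v_1/‖v_1‖ = (-4, -4, 4)/6.9282 = (-0.5774, -0.5774, 0.5774).
r_{12} = q_1·v_2 = -0.5774.
u_2 = v_2 + 0.5774·q_1 = (-0.3333, 2.6667, 2.3333).
‖u_2‖ = 3.5590, so q_2 = (-0.0937, 0.7493, 0.6556).
r_{13} = q_1·v_3 = -3.4641; r_{23} = q_2·v_3 = -1.9668.
u_3 = v_3 + 3.4641·q_1 + 1.9668·q_2 = (-1.1842, 0.4737, -0.7105).

u_3 = (-1.1842, 0.4737, -0.7105)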